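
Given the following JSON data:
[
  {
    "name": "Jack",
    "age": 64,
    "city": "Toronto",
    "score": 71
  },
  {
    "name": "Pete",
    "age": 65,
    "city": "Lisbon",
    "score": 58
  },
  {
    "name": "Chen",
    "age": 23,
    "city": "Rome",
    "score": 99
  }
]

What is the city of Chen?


Looking up record where name = Chen
Record index: 2
Field 'city' = Rome

ANSWER: Rome


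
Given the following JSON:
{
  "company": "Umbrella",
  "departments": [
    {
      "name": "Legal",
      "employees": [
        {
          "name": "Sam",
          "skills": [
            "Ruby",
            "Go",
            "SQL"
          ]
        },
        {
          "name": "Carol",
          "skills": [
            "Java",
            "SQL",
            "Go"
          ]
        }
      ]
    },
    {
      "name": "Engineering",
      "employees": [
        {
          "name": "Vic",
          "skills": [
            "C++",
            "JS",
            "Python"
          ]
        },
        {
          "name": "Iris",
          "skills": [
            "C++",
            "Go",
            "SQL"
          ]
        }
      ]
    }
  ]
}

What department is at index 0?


Path: departments[0].name
Value: Legal

ANSWER: Legal


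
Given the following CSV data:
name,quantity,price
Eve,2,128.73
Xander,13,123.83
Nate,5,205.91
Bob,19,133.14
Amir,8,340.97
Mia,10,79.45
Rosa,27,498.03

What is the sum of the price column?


Values in 'price' column:
  Row 1: 128.73
  Row 2: 123.83
  Row 3: 205.91
  Row 4: 133.14
  Row 5: 340.97
  Row 6: 79.45
  Row 7: 498.03
Sum = 128.73 + 123.83 + 205.91 + 133.14 + 340.97 + 79.45 + 498.03 = 1510.06

ANSWER: 1510.06


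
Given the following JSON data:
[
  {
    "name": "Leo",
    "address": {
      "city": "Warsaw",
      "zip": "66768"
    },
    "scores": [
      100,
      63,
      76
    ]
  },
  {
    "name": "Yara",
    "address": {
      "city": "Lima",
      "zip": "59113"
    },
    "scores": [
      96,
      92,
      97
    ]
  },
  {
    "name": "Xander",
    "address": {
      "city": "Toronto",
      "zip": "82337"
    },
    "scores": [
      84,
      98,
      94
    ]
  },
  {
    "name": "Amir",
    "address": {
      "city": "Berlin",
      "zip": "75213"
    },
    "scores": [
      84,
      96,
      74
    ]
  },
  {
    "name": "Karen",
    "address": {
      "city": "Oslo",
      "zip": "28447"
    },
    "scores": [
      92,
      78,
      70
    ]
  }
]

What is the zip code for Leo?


Path: records[0].address.zip
Value: 66768

ANSWER: 66768


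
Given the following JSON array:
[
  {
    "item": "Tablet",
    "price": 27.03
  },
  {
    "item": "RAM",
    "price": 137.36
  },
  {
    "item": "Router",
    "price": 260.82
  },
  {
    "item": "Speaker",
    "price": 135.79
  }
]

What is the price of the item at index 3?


Array index 3 -> Speaker
price = 135.79

ANSWER: 135.79


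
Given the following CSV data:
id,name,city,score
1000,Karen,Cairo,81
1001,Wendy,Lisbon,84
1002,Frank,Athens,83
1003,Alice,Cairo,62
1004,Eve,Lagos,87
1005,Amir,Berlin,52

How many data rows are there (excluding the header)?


Counting rows (excluding header):
Header: id,name,city,score
Data rows: 6

ANSWER: 6


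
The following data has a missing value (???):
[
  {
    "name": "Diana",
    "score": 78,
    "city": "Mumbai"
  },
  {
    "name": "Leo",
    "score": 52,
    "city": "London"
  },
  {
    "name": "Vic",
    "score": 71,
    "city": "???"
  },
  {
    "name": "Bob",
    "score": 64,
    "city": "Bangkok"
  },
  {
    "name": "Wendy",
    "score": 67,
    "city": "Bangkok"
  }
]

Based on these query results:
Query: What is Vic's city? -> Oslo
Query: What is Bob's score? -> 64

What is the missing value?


The missing value is Vic's city
From query: Vic's city = Oslo

ANSWER: Oslo


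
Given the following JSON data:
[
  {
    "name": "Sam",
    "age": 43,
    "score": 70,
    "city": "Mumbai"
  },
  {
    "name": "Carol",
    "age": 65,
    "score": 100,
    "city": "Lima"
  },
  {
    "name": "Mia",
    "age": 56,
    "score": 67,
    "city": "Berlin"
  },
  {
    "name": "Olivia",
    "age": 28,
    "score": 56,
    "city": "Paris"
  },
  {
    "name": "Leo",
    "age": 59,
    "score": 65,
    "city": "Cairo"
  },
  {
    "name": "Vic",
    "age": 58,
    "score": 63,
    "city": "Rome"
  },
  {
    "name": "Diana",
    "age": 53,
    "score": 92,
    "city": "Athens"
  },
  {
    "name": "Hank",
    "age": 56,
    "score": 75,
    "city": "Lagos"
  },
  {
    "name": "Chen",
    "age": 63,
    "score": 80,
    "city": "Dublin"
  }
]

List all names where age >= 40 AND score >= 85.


Checking both conditions:
  Sam (age=43, score=70) -> no
  Carol (age=65, score=100) -> YES
  Mia (age=56, score=67) -> no
  Olivia (age=28, score=56) -> no
  Leo (age=59, score=65) -> no
  Vic (age=58, score=63) -> no
  Diana (age=53, score=92) -> YES
  Hank (age=56, score=75) -> no
  Chen (age=63, score=80) -> no


ANSWER: Carol, Diana


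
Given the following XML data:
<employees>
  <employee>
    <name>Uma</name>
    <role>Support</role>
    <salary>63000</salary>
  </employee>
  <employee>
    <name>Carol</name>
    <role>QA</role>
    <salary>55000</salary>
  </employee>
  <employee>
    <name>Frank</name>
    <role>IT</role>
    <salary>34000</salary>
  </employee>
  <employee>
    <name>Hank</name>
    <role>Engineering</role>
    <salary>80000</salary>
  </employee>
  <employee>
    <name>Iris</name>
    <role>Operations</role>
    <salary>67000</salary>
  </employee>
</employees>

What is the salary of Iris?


Searching for <employee> with <name>Iris</name>
Found at position 5
<salary>67000</salary>

ANSWER: 67000


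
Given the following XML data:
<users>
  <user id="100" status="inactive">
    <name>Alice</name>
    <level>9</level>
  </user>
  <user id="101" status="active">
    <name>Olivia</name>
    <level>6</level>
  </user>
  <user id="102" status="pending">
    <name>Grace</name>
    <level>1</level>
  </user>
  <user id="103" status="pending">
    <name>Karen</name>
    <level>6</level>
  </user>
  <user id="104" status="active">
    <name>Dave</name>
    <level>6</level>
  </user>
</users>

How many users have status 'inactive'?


Counting users with status='inactive':
  Alice (id=100) -> MATCH
Count: 1

ANSWER: 1


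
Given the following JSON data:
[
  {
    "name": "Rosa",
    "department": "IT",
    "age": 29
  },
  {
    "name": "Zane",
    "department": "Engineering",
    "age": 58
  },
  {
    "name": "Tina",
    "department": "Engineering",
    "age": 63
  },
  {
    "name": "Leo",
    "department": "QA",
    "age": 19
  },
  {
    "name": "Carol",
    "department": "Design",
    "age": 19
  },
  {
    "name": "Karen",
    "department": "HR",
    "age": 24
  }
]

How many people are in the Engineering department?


Scanning records for department = Engineering
  Record 1: Zane
  Record 2: Tina
Count: 2

ANSWER: 2


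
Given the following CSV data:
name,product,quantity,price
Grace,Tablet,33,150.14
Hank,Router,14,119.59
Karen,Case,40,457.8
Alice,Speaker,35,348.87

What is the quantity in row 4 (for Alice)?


Row 4: Alice
Column 'quantity' = 35

ANSWER: 35


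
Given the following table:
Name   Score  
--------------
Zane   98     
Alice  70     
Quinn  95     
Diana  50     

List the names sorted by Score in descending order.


Sorting by Score (descending):
  Zane: 98
  Quinn: 95
  Alice: 70
  Diana: 50


ANSWER: Zane, Quinn, Alice, Diana


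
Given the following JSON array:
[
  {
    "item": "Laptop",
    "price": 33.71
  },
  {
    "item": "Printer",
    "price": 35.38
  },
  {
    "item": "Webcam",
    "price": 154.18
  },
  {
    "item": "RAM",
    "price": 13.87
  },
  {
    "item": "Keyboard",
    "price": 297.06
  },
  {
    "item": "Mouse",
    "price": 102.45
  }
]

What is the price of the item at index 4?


Array index 4 -> Keyboard
price = 297.06

ANSWER: 297.06


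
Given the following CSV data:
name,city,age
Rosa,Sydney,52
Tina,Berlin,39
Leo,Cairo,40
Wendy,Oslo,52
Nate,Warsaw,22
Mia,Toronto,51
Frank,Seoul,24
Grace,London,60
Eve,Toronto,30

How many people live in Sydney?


Scanning city column for 'Sydney':
  Row 1: Rosa -> MATCH
Total matches: 1

ANSWER: 1


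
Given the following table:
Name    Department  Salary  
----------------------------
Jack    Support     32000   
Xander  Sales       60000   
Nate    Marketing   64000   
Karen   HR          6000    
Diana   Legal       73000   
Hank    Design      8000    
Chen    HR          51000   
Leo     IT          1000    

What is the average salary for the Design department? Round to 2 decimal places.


Design department members:
  Hank: 8000
Sum = 8000
Count = 1
Average = 8000 / 1 = 8000.00

ANSWER: 8000.00


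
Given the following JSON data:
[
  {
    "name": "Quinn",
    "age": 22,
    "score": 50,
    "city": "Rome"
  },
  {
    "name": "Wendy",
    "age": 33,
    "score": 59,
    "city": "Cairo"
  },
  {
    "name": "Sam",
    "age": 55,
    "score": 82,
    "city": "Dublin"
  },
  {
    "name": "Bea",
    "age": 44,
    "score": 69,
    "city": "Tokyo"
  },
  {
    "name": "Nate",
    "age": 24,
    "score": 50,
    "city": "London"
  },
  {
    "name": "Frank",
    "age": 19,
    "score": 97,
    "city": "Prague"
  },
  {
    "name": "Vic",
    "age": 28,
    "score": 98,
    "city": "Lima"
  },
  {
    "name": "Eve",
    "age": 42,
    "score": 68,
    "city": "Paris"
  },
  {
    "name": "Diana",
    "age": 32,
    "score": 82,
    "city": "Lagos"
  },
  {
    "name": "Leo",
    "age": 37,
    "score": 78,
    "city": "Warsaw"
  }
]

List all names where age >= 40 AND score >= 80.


Checking both conditions:
  Quinn (age=22, score=50) -> no
  Wendy (age=33, score=59) -> no
  Sam (age=55, score=82) -> YES
  Bea (age=44, score=69) -> no
  Nate (age=24, score=50) -> no
  Frank (age=19, score=97) -> no
  Vic (age=28, score=98) -> no
  Eve (age=42, score=68) -> no
  Diana (age=32, score=82) -> no
  Leo (age=37, score=78) -> no


ANSWER: Sam


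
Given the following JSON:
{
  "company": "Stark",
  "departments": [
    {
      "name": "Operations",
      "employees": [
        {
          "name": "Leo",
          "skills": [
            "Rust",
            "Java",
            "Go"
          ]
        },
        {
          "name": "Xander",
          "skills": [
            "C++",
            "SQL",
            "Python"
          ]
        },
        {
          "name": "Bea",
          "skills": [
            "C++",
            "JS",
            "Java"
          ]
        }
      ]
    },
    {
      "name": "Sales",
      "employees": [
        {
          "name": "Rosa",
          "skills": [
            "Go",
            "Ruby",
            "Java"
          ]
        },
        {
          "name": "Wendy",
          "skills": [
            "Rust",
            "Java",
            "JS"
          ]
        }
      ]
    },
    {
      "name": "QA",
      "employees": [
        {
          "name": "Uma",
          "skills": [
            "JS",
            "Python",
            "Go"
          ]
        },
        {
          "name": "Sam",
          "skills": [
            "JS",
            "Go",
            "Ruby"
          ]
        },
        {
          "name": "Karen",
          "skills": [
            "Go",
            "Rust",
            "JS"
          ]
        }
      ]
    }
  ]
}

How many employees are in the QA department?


Path: departments[2].employees
Count: 3

ANSWER: 3


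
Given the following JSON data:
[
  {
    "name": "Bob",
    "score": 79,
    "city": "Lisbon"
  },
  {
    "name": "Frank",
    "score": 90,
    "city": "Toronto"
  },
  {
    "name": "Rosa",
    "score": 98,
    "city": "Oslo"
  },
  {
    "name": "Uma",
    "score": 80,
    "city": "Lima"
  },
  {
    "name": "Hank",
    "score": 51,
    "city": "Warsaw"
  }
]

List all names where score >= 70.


Filtering records where score >= 70:
  Bob (score=79) -> YES
  Frank (score=90) -> YES
  Rosa (score=98) -> YES
  Uma (score=80) -> YES
  Hank (score=51) -> no


ANSWER: Bob, Frank, Rosa, Uma


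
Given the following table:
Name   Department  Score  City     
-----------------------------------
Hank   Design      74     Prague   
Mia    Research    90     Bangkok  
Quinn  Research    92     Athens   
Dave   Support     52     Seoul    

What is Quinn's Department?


Row 3: Quinn
Department = Research

ANSWER: Research


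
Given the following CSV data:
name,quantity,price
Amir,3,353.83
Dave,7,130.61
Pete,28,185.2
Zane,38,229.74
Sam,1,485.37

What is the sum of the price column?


Values in 'price' column:
  Row 1: 353.83
  Row 2: 130.61
  Row 3: 185.2
  Row 4: 229.74
  Row 5: 485.37
Sum = 353.83 + 130.61 + 185.2 + 229.74 + 485.37 = 1384.75

ANSWER: 1384.75


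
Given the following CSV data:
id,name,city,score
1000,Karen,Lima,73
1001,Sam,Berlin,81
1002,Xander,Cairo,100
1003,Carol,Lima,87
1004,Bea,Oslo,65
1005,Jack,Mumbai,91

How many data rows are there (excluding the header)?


Counting rows (excluding header):
Header: id,name,city,score
Data rows: 6

ANSWER: 6


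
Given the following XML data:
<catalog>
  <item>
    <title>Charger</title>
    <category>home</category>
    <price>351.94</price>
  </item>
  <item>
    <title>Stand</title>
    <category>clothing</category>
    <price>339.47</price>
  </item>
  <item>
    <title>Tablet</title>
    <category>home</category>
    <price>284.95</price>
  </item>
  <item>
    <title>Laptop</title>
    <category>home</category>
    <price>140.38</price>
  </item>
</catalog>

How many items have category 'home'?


Scanning <item> elements for <category>home</category>:
  Item 1: Charger -> MATCH
  Item 3: Tablet -> MATCH
  Item 4: Laptop -> MATCH
Count: 3

ANSWER: 3


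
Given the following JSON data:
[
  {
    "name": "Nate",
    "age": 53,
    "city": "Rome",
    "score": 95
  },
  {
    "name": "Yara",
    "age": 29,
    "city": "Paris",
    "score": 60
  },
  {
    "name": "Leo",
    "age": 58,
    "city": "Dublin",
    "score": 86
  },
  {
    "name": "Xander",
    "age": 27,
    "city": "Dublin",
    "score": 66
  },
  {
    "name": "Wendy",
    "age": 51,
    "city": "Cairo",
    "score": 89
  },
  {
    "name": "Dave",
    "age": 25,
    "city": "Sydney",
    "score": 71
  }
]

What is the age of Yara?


Looking up record where name = Yara
Record index: 1
Field 'age' = 29

ANSWER: 29


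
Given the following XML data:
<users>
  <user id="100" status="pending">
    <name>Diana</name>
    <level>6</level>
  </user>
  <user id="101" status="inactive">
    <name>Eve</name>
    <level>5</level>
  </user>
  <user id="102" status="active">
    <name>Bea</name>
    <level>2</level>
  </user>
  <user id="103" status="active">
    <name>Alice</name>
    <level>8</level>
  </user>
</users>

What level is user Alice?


Finding user: Alice
<level>8</level>

ANSWER: 8


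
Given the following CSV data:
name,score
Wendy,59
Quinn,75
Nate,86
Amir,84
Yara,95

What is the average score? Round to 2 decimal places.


Scores: 59, 75, 86, 84, 95
Sum = 399
Count = 5
Average = 399 / 5 = 79.80

ANSWER: 79.80


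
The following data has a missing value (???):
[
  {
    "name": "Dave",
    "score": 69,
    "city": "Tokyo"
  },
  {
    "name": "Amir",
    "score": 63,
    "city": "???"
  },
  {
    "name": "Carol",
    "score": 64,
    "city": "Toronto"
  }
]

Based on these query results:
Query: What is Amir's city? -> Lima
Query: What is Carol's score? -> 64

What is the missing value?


The missing value is Amir's city
From query: Amir's city = Lima

ANSWER: Lima


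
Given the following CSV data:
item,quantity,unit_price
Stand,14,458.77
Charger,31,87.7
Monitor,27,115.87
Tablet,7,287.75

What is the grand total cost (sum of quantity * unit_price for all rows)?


Computing row totals:
  Stand: 14 * 458.77 = 6422.78
  Charger: 31 * 87.7 = 2718.7
  Monitor: 27 * 115.87 = 3128.49
  Tablet: 7 * 287.75 = 2014.25
Grand total = 6422.78 + 2718.7 + 3128.49 + 2014.25 = 14284.22

ANSWER: 14284.22


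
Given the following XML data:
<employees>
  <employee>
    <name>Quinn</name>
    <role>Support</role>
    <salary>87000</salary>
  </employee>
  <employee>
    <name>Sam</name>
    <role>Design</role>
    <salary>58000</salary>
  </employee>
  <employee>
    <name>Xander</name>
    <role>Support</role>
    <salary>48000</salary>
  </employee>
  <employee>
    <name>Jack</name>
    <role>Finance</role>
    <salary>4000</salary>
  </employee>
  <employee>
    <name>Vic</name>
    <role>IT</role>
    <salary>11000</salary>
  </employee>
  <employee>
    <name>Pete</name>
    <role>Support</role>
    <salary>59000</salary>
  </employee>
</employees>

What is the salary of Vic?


Searching for <employee> with <name>Vic</name>
Found at position 5
<salary>11000</salary>

ANSWER: 11000


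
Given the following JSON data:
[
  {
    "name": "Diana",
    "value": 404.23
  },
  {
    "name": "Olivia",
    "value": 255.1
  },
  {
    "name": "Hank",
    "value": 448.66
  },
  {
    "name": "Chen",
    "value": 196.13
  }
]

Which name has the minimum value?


Comparing values:
  Diana: 404.23
  Olivia: 255.1
  Hank: 448.66
  Chen: 196.13
Minimum: Chen (196.13)

ANSWER: Chen


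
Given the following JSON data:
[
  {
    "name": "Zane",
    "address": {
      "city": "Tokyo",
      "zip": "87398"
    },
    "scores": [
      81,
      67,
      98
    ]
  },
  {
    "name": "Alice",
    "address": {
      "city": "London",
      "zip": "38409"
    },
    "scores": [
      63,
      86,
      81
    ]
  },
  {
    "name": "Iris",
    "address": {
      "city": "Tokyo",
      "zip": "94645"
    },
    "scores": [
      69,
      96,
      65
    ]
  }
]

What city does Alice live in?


Path: records[1].address.city
Value: London

ANSWER: London


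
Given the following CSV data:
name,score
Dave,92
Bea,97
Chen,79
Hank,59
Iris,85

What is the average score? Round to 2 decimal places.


Scores: 92, 97, 79, 59, 85
Sum = 412
Count = 5
Average = 412 / 5 = 82.40

ANSWER: 82.40


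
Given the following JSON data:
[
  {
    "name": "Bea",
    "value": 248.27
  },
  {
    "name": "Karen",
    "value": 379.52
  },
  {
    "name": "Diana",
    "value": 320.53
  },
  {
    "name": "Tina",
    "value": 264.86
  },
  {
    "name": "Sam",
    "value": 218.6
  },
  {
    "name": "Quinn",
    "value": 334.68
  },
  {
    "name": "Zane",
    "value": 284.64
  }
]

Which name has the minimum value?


Comparing values:
  Bea: 248.27
  Karen: 379.52
  Diana: 320.53
  Tina: 264.86
  Sam: 218.6
  Quinn: 334.68
  Zane: 284.64
Minimum: Sam (218.6)

ANSWER: Sam


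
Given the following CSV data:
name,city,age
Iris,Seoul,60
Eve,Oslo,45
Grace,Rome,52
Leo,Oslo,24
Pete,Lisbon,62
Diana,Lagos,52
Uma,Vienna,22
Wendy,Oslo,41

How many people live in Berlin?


Scanning city column for 'Berlin':
Total matches: 0

ANSWER: 0


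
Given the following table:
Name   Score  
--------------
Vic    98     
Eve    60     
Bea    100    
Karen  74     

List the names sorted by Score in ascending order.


Sorting by Score (ascending):
  Eve: 60
  Karen: 74
  Vic: 98
  Bea: 100


ANSWER: Eve, Karen, Vic, Bea


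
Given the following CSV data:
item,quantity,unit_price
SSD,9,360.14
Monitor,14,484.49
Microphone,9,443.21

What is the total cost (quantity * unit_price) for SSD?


Row: SSD
quantity = 9
unit_price = 360.14
total = 9 * 360.14 = 3241.26

ANSWER: 3241.26


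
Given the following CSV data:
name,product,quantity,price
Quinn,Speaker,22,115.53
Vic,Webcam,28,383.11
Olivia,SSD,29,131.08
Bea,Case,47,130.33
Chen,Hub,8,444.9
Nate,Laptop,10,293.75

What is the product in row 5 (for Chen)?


Row 5: Chen
Column 'product' = Hub

ANSWER: Hub


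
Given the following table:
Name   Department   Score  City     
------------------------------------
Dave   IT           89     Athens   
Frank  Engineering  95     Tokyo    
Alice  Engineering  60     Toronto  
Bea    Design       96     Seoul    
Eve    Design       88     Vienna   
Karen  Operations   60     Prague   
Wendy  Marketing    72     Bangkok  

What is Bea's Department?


Row 4: Bea
Department = Design

ANSWER: Design


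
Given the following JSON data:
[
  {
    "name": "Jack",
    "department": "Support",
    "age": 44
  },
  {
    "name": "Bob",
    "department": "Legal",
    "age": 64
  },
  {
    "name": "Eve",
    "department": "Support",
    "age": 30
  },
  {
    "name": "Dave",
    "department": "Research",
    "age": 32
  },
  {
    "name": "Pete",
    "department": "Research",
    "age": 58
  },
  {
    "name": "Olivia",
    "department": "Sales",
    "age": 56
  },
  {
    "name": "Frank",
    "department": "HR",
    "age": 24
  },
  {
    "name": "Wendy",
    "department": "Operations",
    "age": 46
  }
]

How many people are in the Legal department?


Scanning records for department = Legal
  Record 1: Bob
Count: 1

ANSWER: 1


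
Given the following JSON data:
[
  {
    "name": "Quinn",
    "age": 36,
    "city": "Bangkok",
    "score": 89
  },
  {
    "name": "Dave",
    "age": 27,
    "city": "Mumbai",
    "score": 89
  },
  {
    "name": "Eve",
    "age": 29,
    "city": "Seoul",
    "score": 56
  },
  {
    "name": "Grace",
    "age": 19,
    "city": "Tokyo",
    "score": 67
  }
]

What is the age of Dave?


Looking up record where name = Dave
Record index: 1
Field 'age' = 27

ANSWER: 27


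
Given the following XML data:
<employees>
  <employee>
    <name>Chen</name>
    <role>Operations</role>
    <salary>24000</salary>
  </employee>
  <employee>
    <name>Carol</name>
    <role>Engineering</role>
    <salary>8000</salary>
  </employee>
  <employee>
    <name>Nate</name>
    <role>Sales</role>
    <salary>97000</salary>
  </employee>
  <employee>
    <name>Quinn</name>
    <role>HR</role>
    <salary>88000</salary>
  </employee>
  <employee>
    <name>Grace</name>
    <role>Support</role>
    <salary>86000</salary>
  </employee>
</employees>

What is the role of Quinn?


Searching for <employee> with <name>Quinn</name>
Found at position 4
<role>HR</role>

ANSWER: HR


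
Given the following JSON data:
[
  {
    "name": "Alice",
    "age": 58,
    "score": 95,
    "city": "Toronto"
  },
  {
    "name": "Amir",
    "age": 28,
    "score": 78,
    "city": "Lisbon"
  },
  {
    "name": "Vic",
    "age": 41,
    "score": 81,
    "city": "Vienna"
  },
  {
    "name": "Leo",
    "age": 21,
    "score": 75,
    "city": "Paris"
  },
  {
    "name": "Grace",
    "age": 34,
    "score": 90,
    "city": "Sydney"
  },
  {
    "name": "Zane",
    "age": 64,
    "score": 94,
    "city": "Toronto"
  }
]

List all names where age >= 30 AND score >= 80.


Checking both conditions:
  Alice (age=58, score=95) -> YES
  Amir (age=28, score=78) -> no
  Vic (age=41, score=81) -> YES
  Leo (age=21, score=75) -> no
  Grace (age=34, score=90) -> YES
  Zane (age=64, score=94) -> YES


ANSWER: Alice, Vic, Grace, Zane


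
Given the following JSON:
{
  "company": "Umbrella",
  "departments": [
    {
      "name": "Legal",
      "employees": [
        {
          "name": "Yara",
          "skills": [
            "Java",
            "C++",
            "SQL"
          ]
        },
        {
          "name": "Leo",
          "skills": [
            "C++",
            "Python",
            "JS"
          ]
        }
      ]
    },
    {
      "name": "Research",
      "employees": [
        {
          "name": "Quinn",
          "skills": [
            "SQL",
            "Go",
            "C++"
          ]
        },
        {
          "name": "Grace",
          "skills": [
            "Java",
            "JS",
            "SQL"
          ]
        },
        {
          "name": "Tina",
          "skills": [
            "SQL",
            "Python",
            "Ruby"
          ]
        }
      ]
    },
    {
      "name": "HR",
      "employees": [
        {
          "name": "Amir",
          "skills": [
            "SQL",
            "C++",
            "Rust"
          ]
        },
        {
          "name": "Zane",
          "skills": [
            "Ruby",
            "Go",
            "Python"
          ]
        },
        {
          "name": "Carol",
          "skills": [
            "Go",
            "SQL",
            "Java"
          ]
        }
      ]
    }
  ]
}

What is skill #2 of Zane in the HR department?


Path: departments[2].employees[1].skills[1]
Value: Go

ANSWER: Go


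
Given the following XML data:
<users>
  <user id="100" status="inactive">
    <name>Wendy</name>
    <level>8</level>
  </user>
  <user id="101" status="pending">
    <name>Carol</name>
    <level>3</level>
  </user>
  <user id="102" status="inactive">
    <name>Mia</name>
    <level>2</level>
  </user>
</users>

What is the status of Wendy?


Finding user with name = Wendy
user id="100" status="inactive"

ANSWER: inactive


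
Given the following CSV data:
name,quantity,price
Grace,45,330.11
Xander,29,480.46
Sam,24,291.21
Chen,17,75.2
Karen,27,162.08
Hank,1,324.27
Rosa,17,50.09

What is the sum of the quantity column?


Values in 'quantity' column:
  Row 1: 45
  Row 2: 29
  Row 3: 24
  Row 4: 17
  Row 5: 27
  Row 6: 1
  Row 7: 17
Sum = 45 + 29 + 24 + 17 + 27 + 1 + 17 = 160

ANSWER: 160


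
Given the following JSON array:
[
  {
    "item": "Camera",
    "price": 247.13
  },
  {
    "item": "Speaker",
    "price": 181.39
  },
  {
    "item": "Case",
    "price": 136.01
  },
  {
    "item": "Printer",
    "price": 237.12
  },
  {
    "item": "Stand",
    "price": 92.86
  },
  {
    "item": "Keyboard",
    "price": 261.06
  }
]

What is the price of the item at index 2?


Array index 2 -> Case
price = 136.01

ANSWER: 136.01


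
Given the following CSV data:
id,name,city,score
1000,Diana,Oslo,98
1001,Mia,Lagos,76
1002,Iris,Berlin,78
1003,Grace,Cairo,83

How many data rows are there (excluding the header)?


Counting rows (excluding header):
Header: id,name,city,score
Data rows: 4

ANSWER: 4


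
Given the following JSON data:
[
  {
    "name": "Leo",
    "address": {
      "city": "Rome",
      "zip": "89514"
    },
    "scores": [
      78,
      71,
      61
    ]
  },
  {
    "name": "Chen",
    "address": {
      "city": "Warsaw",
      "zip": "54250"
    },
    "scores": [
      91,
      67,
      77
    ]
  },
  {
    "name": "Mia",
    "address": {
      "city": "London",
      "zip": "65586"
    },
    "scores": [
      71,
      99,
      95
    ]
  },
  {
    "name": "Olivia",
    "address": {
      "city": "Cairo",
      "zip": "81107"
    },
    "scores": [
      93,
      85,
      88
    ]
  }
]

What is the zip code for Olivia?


Path: records[3].address.zip
Value: 81107

ANSWER: 81107


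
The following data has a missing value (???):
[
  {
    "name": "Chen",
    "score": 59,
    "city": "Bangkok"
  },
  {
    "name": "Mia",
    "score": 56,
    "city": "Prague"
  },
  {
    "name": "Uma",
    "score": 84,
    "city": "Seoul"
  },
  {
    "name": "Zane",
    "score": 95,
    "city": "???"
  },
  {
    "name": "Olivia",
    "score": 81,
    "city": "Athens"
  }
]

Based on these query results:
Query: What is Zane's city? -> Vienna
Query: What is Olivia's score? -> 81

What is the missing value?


The missing value is Zane's city
From query: Zane's city = Vienna

ANSWER: Vienna


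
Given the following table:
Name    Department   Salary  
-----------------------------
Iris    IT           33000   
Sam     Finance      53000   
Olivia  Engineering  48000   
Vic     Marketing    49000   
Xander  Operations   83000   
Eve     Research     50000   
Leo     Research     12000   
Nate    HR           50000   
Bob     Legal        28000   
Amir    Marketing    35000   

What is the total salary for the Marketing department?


Marketing department members:
  Vic: 49000
  Amir: 35000
Total = 49000 + 35000 = 84000

ANSWER: 84000


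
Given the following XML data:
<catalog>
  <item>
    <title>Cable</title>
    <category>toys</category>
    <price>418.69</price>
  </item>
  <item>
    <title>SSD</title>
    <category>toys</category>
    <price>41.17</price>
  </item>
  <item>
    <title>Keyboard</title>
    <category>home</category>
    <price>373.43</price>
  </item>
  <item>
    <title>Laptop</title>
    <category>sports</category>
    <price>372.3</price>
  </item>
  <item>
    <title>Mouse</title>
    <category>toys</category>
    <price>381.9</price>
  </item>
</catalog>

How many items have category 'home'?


Scanning <item> elements for <category>home</category>:
  Item 3: Keyboard -> MATCH
Count: 1

ANSWER: 1


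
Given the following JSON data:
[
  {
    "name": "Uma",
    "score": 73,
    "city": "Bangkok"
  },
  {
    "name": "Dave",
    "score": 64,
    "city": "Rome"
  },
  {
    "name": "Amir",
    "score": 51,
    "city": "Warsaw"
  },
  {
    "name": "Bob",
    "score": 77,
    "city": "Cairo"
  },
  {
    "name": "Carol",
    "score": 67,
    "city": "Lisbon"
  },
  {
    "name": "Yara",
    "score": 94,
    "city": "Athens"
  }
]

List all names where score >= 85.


Filtering records where score >= 85:
  Uma (score=73) -> no
  Dave (score=64) -> no
  Amir (score=51) -> no
  Bob (score=77) -> no
  Carol (score=67) -> no
  Yara (score=94) -> YES


ANSWER: Yara


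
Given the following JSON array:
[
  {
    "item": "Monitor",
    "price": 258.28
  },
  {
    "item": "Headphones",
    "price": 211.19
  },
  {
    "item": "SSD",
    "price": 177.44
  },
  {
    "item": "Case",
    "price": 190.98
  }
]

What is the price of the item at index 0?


Array index 0 -> Monitor
price = 258.28

ANSWER: 258.28


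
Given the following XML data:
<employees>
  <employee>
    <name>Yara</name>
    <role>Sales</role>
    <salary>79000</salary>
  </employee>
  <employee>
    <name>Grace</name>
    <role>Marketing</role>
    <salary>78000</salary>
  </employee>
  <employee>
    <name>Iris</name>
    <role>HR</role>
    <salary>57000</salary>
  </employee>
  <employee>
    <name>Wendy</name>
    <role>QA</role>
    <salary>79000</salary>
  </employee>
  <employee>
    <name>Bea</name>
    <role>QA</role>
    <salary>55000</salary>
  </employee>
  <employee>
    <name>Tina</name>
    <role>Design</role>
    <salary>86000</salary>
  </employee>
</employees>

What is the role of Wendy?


Searching for <employee> with <name>Wendy</name>
Found at position 4
<role>QA</role>

ANSWER: QA


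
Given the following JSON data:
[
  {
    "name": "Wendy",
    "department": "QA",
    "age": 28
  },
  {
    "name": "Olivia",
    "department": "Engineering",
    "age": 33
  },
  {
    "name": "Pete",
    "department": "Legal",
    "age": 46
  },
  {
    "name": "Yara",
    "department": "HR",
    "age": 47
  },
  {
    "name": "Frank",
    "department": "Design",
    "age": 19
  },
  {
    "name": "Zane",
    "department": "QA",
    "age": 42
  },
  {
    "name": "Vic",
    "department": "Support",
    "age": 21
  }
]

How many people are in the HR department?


Scanning records for department = HR
  Record 3: Yara
Count: 1

ANSWER: 1


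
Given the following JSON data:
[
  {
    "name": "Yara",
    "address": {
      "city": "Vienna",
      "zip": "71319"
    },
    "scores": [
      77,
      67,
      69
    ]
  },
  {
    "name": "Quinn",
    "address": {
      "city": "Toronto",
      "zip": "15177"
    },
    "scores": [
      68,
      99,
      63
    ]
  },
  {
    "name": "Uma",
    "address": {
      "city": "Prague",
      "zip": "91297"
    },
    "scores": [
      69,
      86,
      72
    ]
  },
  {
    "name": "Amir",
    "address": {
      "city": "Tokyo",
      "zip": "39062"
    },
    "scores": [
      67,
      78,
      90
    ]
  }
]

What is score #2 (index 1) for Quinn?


Path: records[1].scores[1]
Value: 99

ANSWER: 99


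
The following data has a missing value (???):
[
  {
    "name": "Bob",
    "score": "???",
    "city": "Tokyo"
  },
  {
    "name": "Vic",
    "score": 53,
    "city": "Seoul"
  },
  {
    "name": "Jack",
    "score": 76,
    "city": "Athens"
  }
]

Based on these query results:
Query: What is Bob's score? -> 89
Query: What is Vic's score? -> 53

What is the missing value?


The missing value is Bob's score
From query: Bob's score = 89

ANSWER: 89


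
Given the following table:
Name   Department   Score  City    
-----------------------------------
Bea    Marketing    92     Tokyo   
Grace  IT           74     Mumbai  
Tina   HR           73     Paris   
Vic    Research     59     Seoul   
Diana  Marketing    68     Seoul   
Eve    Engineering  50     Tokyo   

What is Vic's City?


Row 4: Vic
City = Seoul

ANSWER: Seoul


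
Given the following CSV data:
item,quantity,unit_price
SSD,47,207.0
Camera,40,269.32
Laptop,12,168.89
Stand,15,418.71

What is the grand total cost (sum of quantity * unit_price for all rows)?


Computing row totals:
  SSD: 47 * 207.0 = 9729.0
  Camera: 40 * 269.32 = 10772.8
  Laptop: 12 * 168.89 = 2026.68
  Stand: 15 * 418.71 = 6280.65
Grand total = 9729.0 + 10772.8 + 2026.68 + 6280.65 = 28809.13

ANSWER: 28809.13


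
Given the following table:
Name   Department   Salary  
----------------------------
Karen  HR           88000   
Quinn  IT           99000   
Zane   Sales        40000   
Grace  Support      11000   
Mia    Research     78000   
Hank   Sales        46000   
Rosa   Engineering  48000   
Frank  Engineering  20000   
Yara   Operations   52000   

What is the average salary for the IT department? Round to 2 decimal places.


IT department members:
  Quinn: 99000
Sum = 99000
Count = 1
Average = 99000 / 1 = 99000.00

ANSWER: 99000.00


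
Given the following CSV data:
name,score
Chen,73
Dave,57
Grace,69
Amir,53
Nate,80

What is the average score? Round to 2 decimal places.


Scores: 73, 57, 69, 53, 80
Sum = 332
Count = 5
Average = 332 / 5 = 66.40

ANSWER: 66.40


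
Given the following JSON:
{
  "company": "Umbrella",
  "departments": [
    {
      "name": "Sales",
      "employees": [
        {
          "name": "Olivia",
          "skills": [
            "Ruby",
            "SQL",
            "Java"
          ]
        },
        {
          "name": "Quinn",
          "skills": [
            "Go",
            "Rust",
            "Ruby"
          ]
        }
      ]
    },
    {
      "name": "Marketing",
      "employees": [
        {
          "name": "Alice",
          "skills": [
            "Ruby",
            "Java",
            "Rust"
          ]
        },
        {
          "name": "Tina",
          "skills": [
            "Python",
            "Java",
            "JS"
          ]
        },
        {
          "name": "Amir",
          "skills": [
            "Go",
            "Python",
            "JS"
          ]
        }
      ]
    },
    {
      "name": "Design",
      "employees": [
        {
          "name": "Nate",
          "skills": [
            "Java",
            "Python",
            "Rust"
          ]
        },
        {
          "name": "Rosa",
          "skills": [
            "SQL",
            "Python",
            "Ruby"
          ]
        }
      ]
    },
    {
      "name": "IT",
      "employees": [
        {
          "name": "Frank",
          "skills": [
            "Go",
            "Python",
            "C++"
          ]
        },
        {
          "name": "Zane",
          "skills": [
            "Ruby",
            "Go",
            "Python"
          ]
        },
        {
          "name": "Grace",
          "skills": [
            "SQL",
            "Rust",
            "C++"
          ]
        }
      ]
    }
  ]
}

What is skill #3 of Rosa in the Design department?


Path: departments[2].employees[1].skills[2]
Value: Ruby

ANSWER: Ruby


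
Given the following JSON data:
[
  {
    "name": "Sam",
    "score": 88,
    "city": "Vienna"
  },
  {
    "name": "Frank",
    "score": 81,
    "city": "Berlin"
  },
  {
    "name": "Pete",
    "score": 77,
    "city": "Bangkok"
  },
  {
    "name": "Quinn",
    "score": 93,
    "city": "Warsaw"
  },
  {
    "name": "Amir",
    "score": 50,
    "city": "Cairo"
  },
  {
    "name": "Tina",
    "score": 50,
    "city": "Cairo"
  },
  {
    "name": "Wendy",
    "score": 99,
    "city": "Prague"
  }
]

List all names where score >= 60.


Filtering records where score >= 60:
  Sam (score=88) -> YES
  Frank (score=81) -> YES
  Pete (score=77) -> YES
  Quinn (score=93) -> YES
  Amir (score=50) -> no
  Tina (score=50) -> no
  Wendy (score=99) -> YES


ANSWER: Sam, Frank, Pete, Quinn, Wendy


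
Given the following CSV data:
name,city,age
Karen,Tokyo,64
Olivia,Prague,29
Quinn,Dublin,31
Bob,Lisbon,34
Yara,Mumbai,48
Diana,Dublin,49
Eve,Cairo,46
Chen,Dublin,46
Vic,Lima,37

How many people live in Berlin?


Scanning city column for 'Berlin':
Total matches: 0

ANSWER: 0


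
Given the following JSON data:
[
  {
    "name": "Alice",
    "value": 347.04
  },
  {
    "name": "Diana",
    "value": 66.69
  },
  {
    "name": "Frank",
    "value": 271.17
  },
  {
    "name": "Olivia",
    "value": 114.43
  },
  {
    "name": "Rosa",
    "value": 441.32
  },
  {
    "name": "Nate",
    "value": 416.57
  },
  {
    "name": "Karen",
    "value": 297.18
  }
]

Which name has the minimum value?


Comparing values:
  Alice: 347.04
  Diana: 66.69
  Frank: 271.17
  Olivia: 114.43
  Rosa: 441.32
  Nate: 416.57
  Karen: 297.18
Minimum: Diana (66.69)

ANSWER: Diana


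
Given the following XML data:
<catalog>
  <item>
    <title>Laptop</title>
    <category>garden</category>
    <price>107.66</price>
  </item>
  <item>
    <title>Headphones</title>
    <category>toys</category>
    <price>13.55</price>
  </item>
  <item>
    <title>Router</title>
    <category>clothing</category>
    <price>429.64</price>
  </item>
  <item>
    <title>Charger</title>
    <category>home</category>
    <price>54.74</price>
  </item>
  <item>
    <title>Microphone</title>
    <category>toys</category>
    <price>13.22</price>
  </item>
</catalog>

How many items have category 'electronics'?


Scanning <item> elements for <category>electronics</category>:
Count: 0

ANSWER: 0


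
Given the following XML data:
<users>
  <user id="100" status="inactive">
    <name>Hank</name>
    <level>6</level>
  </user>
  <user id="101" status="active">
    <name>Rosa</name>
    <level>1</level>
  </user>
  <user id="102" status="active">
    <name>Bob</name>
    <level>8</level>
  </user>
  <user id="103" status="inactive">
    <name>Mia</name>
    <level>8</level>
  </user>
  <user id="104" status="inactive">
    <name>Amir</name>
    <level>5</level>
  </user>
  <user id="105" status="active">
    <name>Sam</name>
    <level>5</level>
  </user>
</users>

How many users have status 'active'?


Counting users with status='active':
  Rosa (id=101) -> MATCH
  Bob (id=102) -> MATCH
  Sam (id=105) -> MATCH
Count: 3

ANSWER: 3


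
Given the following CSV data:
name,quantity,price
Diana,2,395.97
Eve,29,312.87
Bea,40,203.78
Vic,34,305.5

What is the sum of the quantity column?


Values in 'quantity' column:
  Row 1: 2
  Row 2: 29
  Row 3: 40
  Row 4: 34
Sum = 2 + 29 + 40 + 34 = 105

ANSWER: 105


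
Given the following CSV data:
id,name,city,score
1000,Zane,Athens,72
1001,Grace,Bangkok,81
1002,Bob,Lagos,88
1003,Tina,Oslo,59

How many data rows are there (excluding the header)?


Counting rows (excluding header):
Header: id,name,city,score
Data rows: 4

ANSWER: 4


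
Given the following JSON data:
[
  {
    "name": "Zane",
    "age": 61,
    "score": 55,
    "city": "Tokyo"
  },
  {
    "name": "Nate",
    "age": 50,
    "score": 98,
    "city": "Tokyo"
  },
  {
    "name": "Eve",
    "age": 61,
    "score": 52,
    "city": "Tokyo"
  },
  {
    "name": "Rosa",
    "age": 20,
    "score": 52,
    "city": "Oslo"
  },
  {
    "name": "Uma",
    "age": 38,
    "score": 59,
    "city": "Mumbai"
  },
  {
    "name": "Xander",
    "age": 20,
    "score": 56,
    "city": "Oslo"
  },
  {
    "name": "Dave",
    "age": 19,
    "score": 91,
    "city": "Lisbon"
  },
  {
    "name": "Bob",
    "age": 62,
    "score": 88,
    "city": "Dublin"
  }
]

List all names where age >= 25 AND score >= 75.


Checking both conditions:
  Zane (age=61, score=55) -> no
  Nate (age=50, score=98) -> YES
  Eve (age=61, score=52) -> no
  Rosa (age=20, score=52) -> no
  Uma (age=38, score=59) -> no
  Xander (age=20, score=56) -> no
  Dave (age=19, score=91) -> no
  Bob (age=62, score=88) -> YES


ANSWER: Nate, Bob
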